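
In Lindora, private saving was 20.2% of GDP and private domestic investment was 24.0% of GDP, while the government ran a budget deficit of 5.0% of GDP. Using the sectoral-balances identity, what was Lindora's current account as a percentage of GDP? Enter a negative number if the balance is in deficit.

By the sectoral-balances identity, CA = (S_private - I) + (T - G).
Private balance = 20.2 - 24.0 = -3.8
Government balance (T - G) = -5.0
CA = -3.8 + (-5.0) = -8.8

-8.8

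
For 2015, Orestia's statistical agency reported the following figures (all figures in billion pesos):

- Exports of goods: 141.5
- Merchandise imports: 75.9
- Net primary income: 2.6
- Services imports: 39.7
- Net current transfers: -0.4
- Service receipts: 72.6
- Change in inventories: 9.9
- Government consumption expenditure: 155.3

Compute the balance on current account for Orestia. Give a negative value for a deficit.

100.7

Goods balance = 141.5 - 75.9 = 65.6
Services balance = 72.6 - 39.7 = 32.9
Trade balance (goods + services) = 65.6 + 32.9 = 98.5
Net primary income = 2.6
Net secondary income = -0.4
Current account = 98.5 + 2.6 + (-0.4) = 100.7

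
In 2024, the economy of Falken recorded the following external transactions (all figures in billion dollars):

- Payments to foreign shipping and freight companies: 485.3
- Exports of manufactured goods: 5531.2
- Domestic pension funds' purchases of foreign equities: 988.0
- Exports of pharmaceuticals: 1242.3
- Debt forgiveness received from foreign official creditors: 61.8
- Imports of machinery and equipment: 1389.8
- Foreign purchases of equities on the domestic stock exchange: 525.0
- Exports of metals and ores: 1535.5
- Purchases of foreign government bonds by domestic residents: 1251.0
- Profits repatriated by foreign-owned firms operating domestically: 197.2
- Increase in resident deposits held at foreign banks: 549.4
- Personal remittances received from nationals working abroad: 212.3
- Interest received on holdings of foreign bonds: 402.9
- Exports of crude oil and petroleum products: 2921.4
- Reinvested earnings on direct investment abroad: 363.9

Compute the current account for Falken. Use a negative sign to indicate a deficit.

Goods: 5531.2 + 1242.3 - 1389.8 + 2921.4 + 1535.5 = 9840.6
Services: -485.3
Primary income: 402.9 + 363.9 - 197.2 = 569.6
Secondary income: 212.3
Current account = 9840.6 + (-485.3) + 569.6 + 212.3 = 10137.2
(Excluded from the current account — financial account: domestic pension funds' purchases of foreign equities 988.0, foreign purchases of equities on the domestic stock exchange 525.0, purchases of foreign government bonds by domestic residents 1251.0, increase in resident deposits held at foreign banks 549.4; capital account: debt forgiveness received from foreign official creditors 61.8.)

10137.2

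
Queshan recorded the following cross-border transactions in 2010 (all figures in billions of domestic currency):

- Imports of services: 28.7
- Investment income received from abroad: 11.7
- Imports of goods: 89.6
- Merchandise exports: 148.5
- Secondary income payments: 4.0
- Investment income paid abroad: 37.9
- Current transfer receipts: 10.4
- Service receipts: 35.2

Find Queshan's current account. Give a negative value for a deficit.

Goods balance = 148.5 - 89.6 = 58.9
Services balance = 35.2 - 28.7 = 6.5
Trade balance (goods + services) = 58.9 + 6.5 = 65.4
Net primary income = 11.7 - 37.9 = -26.2
Net secondary income = 10.4 - 4.0 = 6.4
Current account = 65.4 + (-26.2) + 6.4 = 45.6

45.6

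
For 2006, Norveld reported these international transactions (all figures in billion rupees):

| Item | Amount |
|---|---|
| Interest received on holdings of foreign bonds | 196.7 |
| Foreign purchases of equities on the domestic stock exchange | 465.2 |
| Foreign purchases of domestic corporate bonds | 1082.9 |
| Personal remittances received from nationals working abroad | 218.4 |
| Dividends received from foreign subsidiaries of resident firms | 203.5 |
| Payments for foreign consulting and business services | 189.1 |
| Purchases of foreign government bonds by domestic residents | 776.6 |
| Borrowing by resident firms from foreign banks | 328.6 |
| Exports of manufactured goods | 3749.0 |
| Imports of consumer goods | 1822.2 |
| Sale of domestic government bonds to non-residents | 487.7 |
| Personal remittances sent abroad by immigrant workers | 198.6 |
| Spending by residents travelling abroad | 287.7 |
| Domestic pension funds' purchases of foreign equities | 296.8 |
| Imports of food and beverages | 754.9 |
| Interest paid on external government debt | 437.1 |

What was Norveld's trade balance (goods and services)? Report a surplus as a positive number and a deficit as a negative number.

695.1

Goods: 3749.0 - 1822.2 - 754.9 = 1171.9
Services: -287.7 - 189.1 = -476.8
Trade balance = 1171.9 + (-476.8) = 695.1
(Excluded from the trade balance — primary income: interest received on holdings of foreign bonds 196.7, dividends received from foreign subsidiaries of resident firms 203.5, interest paid on external government debt 437.1; financial account: foreign purchases of equities on the domestic stock exchange 465.2, foreign purchases of domestic corporate bonds 1082.9, purchases of foreign government bonds by domestic residents 776.6, borrowing by resident firms from foreign banks 328.6, sale of domestic government bonds to non-residents 487.7, domestic pension funds' purchases of foreign equities 296.8; secondary income: personal remittances received from nationals working abroad 218.4, personal remittances sent abroad by immigrant workers 198.6.)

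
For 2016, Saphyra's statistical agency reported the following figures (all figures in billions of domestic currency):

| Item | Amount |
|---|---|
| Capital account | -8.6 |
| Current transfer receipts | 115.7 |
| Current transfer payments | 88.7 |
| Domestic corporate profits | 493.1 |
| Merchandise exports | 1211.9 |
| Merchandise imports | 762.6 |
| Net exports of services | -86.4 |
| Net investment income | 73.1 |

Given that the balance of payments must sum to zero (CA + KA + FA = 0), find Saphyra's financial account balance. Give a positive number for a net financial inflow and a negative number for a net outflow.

-454.4

Goods balance = 1211.9 - 762.6 = 449.3
Services balance = -86.4
Trade balance (goods + services) = 449.3 + (-86.4) = 362.9
Net primary income = 73.1
Net secondary income = 115.7 - 88.7 = 27.0
Current account = 362.9 + 73.1 + 27.0 = 463.0
Financial account = -(463.0 + (-8.6)) = -454.4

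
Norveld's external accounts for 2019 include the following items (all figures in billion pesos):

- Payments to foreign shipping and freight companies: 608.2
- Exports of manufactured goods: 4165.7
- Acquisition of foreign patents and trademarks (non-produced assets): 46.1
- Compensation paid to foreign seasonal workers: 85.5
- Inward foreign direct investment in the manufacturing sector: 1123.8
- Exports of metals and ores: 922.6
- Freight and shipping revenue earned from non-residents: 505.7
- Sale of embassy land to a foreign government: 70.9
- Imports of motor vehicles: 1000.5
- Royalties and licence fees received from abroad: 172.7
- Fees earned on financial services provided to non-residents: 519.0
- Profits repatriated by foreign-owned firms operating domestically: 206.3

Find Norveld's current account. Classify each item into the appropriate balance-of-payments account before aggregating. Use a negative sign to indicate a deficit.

Goods: 922.6 - 1000.5 + 4165.7 = 4087.8
Services: -608.2 + 519.0 + 172.7 + 505.7 = 589.2
Primary income: -206.3 - 85.5 = -291.8
Current account = 4087.8 + 589.2 + (-291.8) = 4385.2
(Excluded from the current account — capital account: acquisition of foreign patents and trademarks (non-produced assets) 46.1, sale of embassy land to a foreign government 70.9; financial account: inward foreign direct investment in the manufacturing sector 1123.8.)

4385.2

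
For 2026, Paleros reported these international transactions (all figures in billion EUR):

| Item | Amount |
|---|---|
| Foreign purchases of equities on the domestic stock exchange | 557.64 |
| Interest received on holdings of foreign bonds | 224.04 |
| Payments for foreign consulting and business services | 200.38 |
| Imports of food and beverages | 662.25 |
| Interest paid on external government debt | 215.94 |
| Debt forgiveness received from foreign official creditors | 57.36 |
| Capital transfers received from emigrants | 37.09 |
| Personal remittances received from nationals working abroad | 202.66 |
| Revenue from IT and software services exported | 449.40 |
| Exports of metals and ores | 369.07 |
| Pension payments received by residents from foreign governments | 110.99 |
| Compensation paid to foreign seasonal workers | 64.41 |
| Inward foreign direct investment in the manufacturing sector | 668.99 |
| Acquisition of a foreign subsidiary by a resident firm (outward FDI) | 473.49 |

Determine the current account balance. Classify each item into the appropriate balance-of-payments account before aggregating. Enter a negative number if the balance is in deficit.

Goods: -662.25 + 369.07 = -293.18
Services: -200.38 + 449.40 = 249.02
Primary income: -64.41 - 215.94 + 224.04 = -56.31
Secondary income: 202.66 + 110.99 = 313.65
Current account = (-293.18) + 249.02 + (-56.31) + 313.65 = 213.18
(Excluded from the current account — financial account: foreign purchases of equities on the domestic stock exchange 557.64, inward foreign direct investment in the manufacturing sector 668.99, acquisition of a foreign subsidiary by a resident firm (outward FDI) 473.49; capital account: debt forgiveness received from foreign official creditors 57.36, capital transfers received from emigrants 37.09.)

213.18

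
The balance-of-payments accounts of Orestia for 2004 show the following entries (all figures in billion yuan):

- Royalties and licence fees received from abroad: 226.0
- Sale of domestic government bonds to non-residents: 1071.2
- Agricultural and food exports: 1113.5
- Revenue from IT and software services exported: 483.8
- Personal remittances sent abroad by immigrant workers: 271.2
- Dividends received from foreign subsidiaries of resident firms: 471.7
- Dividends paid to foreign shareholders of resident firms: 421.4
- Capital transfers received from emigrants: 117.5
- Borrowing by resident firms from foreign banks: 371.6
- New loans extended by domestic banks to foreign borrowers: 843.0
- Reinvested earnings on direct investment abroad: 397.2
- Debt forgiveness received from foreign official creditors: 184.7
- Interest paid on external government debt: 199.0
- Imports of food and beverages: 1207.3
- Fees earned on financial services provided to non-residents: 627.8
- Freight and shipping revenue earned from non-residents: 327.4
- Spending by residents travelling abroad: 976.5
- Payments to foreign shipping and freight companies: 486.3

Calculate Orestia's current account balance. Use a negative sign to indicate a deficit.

85.7

Goods: 1113.5 - 1207.3 = -93.8
Services: 226.0 - 976.5 - 486.3 + 627.8 + 483.8 + 327.4 = 202.2
Primary income: 397.2 - 199.0 + 471.7 - 421.4 = 248.5
Secondary income: -271.2
Current account = (-93.8) + 202.2 + 248.5 + (-271.2) = 85.7
(Excluded from the current account — financial account: sale of domestic government bonds to non-residents 1071.2, borrowing by resident firms from foreign banks 371.6, new loans extended by domestic banks to foreign borrowers 843.0; capital account: capital transfers received from emigrants 117.5, debt forgiveness received from foreign official creditors 184.7.)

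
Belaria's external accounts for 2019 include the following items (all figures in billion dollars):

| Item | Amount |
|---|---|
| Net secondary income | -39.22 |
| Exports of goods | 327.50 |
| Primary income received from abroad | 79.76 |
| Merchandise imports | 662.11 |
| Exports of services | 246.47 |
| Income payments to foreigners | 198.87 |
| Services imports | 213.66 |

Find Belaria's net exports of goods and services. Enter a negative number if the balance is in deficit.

Goods balance = 327.50 - 662.11 = -334.61
Services balance = 246.47 - 213.66 = 32.81
Trade balance (goods + services) = -334.61 + 32.81 = -301.80

-301.80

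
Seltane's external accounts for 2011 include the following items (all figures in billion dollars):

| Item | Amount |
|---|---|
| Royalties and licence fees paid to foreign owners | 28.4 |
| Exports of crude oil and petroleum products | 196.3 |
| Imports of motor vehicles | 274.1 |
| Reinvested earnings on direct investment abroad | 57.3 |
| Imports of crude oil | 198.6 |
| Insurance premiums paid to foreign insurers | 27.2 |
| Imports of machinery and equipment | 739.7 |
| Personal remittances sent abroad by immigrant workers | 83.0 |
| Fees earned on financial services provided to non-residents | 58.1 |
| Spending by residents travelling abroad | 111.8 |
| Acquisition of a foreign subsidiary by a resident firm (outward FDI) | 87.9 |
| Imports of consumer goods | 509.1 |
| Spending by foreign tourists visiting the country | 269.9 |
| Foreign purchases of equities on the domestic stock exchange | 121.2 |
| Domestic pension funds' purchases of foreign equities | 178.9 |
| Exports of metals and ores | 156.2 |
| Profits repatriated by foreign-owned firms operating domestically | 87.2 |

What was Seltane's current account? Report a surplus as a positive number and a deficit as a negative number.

Goods: -739.7 - 198.6 - 509.1 + 196.3 - 274.1 + 156.2 = -1369.0
Services: -111.8 + 269.9 - 27.2 + 58.1 - 28.4 = 160.6
Primary income: -87.2 + 57.3 = -29.9
Secondary income: -83.0
Current account = (-1369.0) + 160.6 + (-29.9) + (-83.0) = -1321.3
(Excluded from the current account — financial account: acquisition of a foreign subsidiary by a resident firm (outward FDI) 87.9, foreign purchases of equities on the domestic stock exchange 121.2, domestic pension funds' purchases of foreign equities 178.9.)

-1321.3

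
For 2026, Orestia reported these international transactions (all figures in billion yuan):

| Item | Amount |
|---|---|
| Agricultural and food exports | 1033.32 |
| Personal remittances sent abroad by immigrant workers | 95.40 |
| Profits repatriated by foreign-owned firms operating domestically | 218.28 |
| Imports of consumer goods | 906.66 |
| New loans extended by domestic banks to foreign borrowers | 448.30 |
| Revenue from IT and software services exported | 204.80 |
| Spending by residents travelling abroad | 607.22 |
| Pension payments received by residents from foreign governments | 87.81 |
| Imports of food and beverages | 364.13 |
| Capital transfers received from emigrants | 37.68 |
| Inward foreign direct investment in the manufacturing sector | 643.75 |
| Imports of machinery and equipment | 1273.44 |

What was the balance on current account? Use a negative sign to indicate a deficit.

-2139.20

Goods: 1033.32 - 1273.44 - 906.66 - 364.13 = -1510.91
Services: 204.80 - 607.22 = -402.42
Primary income: -218.28
Secondary income: -95.40 + 87.81 = -7.59
Current account = (-1510.91) + (-402.42) + (-218.28) + (-7.59) = -2139.20
(Excluded from the current account — financial account: new loans extended by domestic banks to foreign borrowers 448.30, inward foreign direct investment in the manufacturing sector 643.75; capital account: capital transfers received from emigrants 37.68.)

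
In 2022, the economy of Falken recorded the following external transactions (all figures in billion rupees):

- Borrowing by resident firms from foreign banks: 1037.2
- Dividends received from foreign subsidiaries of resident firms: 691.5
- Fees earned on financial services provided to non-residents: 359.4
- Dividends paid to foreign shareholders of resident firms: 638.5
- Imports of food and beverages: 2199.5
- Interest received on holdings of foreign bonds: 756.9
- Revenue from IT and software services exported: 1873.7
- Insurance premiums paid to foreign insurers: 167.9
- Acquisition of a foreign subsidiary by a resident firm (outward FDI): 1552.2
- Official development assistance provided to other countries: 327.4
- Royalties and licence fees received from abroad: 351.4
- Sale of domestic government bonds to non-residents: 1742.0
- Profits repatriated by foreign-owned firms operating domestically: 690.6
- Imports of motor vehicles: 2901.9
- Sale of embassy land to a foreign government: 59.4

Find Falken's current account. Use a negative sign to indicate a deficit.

Goods: -2901.9 - 2199.5 = -5101.4
Services: -167.9 + 351.4 + 359.4 + 1873.7 = 2416.6
Primary income: -638.5 + 691.5 + 756.9 - 690.6 = 119.3
Secondary income: -327.4
Current account = (-5101.4) + 2416.6 + 119.3 + (-327.4) = -2892.9
(Excluded from the current account — financial account: borrowing by resident firms from foreign banks 1037.2, acquisition of a foreign subsidiary by a resident firm (outward FDI) 1552.2, sale of domestic government bonds to non-residents 1742.0; capital account: sale of embassy land to a foreign government 59.4.)

-2892.9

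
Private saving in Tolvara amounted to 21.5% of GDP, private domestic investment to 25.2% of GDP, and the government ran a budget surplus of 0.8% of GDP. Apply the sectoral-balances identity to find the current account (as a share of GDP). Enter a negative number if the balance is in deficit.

By the sectoral-balances identity, CA = (S_private - I) + (T - G).
Private balance = 21.5 - 25.2 = -3.7
Government balance (T - G) = 0.8
CA = -3.7 + 0.8 = -2.9

-2.9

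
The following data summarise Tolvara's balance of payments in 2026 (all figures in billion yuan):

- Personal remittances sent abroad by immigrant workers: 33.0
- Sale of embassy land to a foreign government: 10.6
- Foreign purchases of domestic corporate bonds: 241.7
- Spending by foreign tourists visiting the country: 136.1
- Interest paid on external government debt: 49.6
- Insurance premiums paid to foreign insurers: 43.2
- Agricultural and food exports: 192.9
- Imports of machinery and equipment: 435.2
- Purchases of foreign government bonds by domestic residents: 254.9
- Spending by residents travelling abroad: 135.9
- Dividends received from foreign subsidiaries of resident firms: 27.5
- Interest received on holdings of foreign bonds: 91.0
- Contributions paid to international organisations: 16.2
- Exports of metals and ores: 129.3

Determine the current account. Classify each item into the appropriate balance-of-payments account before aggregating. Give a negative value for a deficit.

-136.3

Goods: 192.9 + 129.3 - 435.2 = -113.0
Services: -135.9 - 43.2 + 136.1 = -43.0
Primary income: -49.6 + 91.0 + 27.5 = 68.9
Secondary income: -33.0 - 16.2 = -49.2
Current account = (-113.0) + (-43.0) + 68.9 + (-49.2) = -136.3
(Excluded from the current account — capital account: sale of embassy land to a foreign government 10.6; financial account: foreign purchases of domestic corporate bonds 241.7, purchases of foreign government bonds by domestic residents 254.9.)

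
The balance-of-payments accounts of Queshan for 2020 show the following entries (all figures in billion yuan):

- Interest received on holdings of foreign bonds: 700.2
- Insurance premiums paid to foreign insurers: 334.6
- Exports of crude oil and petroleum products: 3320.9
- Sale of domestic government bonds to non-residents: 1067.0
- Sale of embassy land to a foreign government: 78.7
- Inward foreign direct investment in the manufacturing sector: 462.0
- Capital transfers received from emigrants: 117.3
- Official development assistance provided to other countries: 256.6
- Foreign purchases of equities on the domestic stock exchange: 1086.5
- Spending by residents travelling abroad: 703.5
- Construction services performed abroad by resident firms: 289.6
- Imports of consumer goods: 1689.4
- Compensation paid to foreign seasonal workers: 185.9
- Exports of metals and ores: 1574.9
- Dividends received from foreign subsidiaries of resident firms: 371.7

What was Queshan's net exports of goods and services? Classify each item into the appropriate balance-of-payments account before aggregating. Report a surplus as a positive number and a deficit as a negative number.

Goods: -1689.4 + 1574.9 + 3320.9 = 3206.4
Services: 289.6 - 334.6 - 703.5 = -748.5
Trade balance = 3206.4 + (-748.5) = 2457.9
(Excluded from the trade balance — primary income: interest received on holdings of foreign bonds 700.2, compensation paid to foreign seasonal workers 185.9, dividends received from foreign subsidiaries of resident firms 371.7; financial account: sale of domestic government bonds to non-residents 1067.0, inward foreign direct investment in the manufacturing sector 462.0, foreign purchases of equities on the domestic stock exchange 1086.5; capital account: sale of embassy land to a foreign government 78.7, capital transfers received from emigrants 117.3; secondary income: official development assistance provided to other countries 256.6.)

2457.9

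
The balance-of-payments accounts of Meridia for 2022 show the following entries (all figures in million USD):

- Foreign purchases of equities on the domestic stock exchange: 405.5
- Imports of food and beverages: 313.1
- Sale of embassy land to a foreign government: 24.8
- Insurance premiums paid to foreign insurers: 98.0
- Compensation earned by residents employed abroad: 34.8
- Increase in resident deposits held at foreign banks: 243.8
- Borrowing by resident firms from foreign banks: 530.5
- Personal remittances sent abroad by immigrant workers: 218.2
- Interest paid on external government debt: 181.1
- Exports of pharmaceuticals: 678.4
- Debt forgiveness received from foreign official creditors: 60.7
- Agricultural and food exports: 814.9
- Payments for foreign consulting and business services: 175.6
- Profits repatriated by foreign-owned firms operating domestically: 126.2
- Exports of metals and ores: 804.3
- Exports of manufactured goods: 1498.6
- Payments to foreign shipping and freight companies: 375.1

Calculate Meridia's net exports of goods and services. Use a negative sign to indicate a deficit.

Goods: 678.4 - 313.1 + 1498.6 + 804.3 + 814.9 = 3483.1
Services: -175.6 - 375.1 - 98.0 = -648.7
Trade balance = 3483.1 + (-648.7) = 2834.4
(Excluded from the trade balance — financial account: foreign purchases of equities on the domestic stock exchange 405.5, increase in resident deposits held at foreign banks 243.8, borrowing by resident firms from foreign banks 530.5; capital account: sale of embassy land to a foreign government 24.8, debt forgiveness received from foreign official creditors 60.7; primary income: compensation earned by residents employed abroad 34.8, interest paid on external government debt 181.1, profits repatriated by foreign-owned firms operating domestically 126.2; secondary income: personal remittances sent abroad by immigrant workers 218.2.)

2834.4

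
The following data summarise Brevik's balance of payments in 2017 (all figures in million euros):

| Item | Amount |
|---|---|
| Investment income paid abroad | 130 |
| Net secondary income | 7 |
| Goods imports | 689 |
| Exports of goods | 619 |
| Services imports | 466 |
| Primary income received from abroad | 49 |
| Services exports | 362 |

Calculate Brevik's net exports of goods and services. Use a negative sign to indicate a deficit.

Goods balance = 619 - 689 = -70
Services balance = 362 - 466 = -104
Trade balance (goods + services) = -70 + (-104) = -174

-174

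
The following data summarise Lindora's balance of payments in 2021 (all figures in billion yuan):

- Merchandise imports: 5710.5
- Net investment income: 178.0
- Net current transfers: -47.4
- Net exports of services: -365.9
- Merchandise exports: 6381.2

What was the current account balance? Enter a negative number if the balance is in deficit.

435.4

Goods balance = 6381.2 - 5710.5 = 670.7
Services balance = -365.9
Trade balance (goods + services) = 670.7 + (-365.9) = 304.8
Net primary income = 178.0
Net secondary income = -47.4
Current account = 304.8 + 178.0 + (-47.4) = 435.4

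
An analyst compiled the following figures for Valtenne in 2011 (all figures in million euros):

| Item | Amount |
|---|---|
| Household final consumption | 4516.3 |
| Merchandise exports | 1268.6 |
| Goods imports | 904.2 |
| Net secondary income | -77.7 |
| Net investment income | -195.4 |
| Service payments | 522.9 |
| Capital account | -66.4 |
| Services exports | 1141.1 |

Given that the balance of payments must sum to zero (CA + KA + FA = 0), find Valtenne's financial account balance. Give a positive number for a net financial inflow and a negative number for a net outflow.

Goods balance = 1268.6 - 904.2 = 364.4
Services balance = 1141.1 - 522.9 = 618.2
Trade balance (goods + services) = 364.4 + 618.2 = 982.6
Net primary income = -195.4
Net secondary income = -77.7
Current account = 982.6 + (-195.4) + (-77.7) = 709.5
Financial account = -(709.5 + (-66.4)) = -643.1

-643.1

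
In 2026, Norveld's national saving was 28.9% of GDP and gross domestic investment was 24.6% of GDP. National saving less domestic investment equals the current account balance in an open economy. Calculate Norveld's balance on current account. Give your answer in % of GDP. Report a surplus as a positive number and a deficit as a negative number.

S - I = CA (net lending to the rest of the world).
CA = S - I = 28.9 - 24.6 = 4.3

4.3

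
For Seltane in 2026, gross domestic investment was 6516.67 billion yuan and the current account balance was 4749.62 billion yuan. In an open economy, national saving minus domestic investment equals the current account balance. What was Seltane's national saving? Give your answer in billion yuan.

11266.29

S = I + CA = 6516.67 + 4749.62 = 11266.29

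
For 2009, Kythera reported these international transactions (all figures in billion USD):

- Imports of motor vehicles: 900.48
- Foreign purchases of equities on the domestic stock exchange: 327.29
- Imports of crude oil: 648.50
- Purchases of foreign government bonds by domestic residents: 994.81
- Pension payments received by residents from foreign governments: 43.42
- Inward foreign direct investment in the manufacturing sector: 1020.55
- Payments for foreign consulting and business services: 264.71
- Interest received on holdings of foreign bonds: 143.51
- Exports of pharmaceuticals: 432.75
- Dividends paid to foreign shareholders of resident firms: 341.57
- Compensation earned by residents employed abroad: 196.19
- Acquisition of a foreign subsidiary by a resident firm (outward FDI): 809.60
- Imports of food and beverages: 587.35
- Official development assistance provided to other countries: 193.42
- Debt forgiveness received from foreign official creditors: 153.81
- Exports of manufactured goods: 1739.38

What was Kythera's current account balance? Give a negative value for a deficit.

-380.78

Goods: -900.48 - 587.35 + 432.75 + 1739.38 - 648.50 = 35.80
Services: -264.71
Primary income: 196.19 + 143.51 - 341.57 = -1.87
Secondary income: 43.42 - 193.42 = -150.00
Current account = 35.80 + (-264.71) + (-1.87) + (-150.00) = -380.78
(Excluded from the current account — financial account: foreign purchases of equities on the domestic stock exchange 327.29, purchases of foreign government bonds by domestic residents 994.81, inward foreign direct investment in the manufacturing sector 1020.55, acquisition of a foreign subsidiary by a resident firm (outward FDI) 809.60; capital account: debt forgiveness received from foreign official creditors 153.81.)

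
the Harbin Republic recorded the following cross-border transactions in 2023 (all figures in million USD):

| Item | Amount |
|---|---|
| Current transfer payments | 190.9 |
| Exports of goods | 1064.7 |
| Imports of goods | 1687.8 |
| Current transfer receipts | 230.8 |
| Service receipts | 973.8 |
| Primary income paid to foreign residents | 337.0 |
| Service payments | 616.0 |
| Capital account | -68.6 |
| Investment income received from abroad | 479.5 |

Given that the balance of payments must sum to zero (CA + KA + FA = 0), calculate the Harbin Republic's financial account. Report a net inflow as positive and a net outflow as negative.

Goods balance = 1064.7 - 1687.8 = -623.1
Services balance = 973.8 - 616.0 = 357.8
Trade balance (goods + services) = -623.1 + 357.8 = -265.3
Net primary income = 479.5 - 337.0 = 142.5
Net secondary income = 230.8 - 190.9 = 39.9
Current account = -265.3 + 142.5 + 39.9 = -82.9
Financial account = -(-82.9 + (-68.6)) = 151.5

151.5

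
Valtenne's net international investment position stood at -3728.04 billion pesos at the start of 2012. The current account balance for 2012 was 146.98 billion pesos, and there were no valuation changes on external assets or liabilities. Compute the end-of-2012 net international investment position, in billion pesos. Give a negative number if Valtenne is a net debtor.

With no valuation effects, change in NIIP = current account = 146.98
End-of-year NIIP = -3728.04 + 146.98 = -3581.06

-3581.06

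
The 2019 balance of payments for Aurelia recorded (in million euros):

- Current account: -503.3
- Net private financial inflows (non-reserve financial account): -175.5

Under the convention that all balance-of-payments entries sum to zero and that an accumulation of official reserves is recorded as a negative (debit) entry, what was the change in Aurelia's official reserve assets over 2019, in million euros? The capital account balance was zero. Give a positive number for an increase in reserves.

-678.8

Official reserve transactions balance = -((-503.3) + (-175.5)) = 678.8
An accumulation of reserves is recorded as a debit (negative entry), so the change in the stock of reserves is the negative of that balance.
Change in official reserves = -(678.8) = -678.8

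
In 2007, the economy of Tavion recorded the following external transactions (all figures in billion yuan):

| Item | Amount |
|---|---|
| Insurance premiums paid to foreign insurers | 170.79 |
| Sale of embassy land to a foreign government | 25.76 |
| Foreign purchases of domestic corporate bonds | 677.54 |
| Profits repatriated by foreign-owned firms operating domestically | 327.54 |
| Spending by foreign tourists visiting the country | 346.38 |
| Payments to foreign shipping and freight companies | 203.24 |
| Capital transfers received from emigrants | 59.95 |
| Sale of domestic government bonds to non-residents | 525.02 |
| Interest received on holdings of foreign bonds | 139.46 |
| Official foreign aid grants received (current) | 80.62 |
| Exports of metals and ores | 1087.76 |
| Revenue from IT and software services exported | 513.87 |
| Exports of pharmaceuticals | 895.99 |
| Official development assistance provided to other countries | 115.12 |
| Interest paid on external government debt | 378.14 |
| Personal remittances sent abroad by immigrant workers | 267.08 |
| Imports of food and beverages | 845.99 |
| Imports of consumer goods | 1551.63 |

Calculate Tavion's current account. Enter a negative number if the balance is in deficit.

-795.45

Goods: -1551.63 + 895.99 + 1087.76 - 845.99 = -413.87
Services: 346.38 - 203.24 - 170.79 + 513.87 = 486.22
Primary income: -378.14 - 327.54 + 139.46 = -566.22
Secondary income: -115.12 + 80.62 - 267.08 = -301.58
Current account = (-413.87) + 486.22 + (-566.22) + (-301.58) = -795.45
(Excluded from the current account — capital account: sale of embassy land to a foreign government 25.76, capital transfers received from emigrants 59.95; financial account: foreign purchases of domestic corporate bonds 677.54, sale of domestic government bonds to non-residents 525.02.)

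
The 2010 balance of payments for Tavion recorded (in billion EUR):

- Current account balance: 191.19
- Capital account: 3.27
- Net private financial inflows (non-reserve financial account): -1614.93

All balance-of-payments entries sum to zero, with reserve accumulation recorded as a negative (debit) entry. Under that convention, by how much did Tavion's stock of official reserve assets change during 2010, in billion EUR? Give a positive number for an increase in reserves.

-1420.47

Official reserve transactions balance = -(191.19 + 3.27 + (-1614.93)) = 1420.47
An accumulation of reserves is recorded as a debit (negative entry), so the change in the stock of reserves is the negative of that balance.
Change in official reserves = -(1420.47) = -1420.47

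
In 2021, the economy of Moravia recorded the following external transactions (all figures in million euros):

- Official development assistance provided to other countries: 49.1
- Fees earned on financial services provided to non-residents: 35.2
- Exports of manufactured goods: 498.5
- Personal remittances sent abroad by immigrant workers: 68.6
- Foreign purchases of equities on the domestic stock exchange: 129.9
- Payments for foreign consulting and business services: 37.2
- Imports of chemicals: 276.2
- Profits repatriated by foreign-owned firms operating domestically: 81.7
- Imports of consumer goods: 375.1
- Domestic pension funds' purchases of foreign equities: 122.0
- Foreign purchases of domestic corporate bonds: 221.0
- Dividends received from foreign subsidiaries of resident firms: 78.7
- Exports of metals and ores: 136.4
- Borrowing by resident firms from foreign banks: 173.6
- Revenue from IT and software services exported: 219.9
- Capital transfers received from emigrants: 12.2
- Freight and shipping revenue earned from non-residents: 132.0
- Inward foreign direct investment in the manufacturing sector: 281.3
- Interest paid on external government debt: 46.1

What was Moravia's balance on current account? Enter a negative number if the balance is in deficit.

Goods: -276.2 + 136.4 + 498.5 - 375.1 = -16.4
Services: -37.2 + 132.0 + 35.2 + 219.9 = 349.9
Primary income: 78.7 - 46.1 - 81.7 = -49.1
Secondary income: -49.1 - 68.6 = -117.7
Current account = (-16.4) + 349.9 + (-49.1) + (-117.7) = 166.7
(Excluded from the current account — financial account: foreign purchases of equities on the domestic stock exchange 129.9, domestic pension funds' purchases of foreign equities 122.0, foreign purchases of domestic corporate bonds 221.0, borrowing by resident firms from foreign banks 173.6, inward foreign direct investment in the manufacturing sector 281.3; capital account: capital transfers received from emigrants 12.2.)

166.7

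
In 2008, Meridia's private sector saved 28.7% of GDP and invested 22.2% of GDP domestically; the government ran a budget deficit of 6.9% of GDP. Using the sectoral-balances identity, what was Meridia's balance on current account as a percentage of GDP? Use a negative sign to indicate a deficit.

-0.4

By the sectoral-balances identity, CA = (S_private - I) + (T - G).
Private balance = 28.7 - 22.2 = 6.5
Government balance (T - G) = -6.9
CA = 6.5 + (-6.9) = -0.4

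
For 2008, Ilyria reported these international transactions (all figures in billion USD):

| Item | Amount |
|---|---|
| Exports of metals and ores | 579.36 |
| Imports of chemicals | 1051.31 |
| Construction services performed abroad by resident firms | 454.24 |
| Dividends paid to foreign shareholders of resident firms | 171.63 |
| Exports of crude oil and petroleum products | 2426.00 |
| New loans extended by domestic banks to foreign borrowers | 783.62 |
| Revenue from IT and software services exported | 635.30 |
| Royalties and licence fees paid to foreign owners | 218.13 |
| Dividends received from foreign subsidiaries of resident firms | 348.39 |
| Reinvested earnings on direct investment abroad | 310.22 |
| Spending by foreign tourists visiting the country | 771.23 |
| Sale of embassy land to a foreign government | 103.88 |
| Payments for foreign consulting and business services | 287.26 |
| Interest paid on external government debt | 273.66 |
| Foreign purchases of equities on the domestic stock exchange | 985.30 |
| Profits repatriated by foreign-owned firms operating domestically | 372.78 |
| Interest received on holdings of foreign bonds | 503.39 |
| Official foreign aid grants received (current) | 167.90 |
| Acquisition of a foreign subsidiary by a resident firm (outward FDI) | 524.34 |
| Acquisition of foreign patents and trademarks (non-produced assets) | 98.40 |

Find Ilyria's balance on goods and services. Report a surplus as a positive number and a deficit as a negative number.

Goods: -1051.31 + 2426.00 + 579.36 = 1954.05
Services: -287.26 - 218.13 + 635.30 + 454.24 + 771.23 = 1355.38
Trade balance = 1954.05 + 1355.38 = 3309.43
(Excluded from the trade balance — primary income: dividends paid to foreign shareholders of resident firms 171.63, dividends received from foreign subsidiaries of resident firms 348.39, reinvested earnings on direct investment abroad 310.22, interest paid on external government debt 273.66, profits repatriated by foreign-owned firms operating domestically 372.78, interest received on holdings of foreign bonds 503.39; financial account: new loans extended by domestic banks to foreign borrowers 783.62, foreign purchases of equities on the domestic stock exchange 985.30, acquisition of a foreign subsidiary by a resident firm (outward FDI) 524.34; capital account: sale of embassy land to a foreign government 103.88, acquisition of foreign patents and trademarks (non-produced assets) 98.40; secondary income: official foreign aid grants received (current) 167.90.)

3309.43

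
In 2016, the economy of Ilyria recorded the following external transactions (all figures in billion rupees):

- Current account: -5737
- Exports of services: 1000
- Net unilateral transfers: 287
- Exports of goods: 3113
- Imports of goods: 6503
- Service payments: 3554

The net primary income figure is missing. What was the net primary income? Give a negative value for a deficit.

Current account = goods balance + services balance + net primary income + net secondary income
Sum of the known components = -5657
Net primary income = CA - (known components) = -5737 - (-5657) = -80

-80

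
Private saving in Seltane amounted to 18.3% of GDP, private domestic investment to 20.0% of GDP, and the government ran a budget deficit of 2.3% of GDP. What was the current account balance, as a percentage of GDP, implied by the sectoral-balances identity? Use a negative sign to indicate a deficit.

-4.0

By the sectoral-balances identity, CA = (S_private - I) + (T - G).
Private balance = 18.3 - 20.0 = -1.7
Government balance (T - G) = -2.3
CA = -1.7 + (-2.3) = -4.0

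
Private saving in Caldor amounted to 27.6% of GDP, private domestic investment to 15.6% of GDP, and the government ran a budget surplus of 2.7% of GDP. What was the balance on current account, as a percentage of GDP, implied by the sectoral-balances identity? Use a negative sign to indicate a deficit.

14.7

By the sectoral-balances identity, CA = (S_private - I) + (T - G).
Private balance = 27.6 - 15.6 = 12.0
Government balance (T - G) = 2.7
CA = 12.0 + 2.7 = 14.7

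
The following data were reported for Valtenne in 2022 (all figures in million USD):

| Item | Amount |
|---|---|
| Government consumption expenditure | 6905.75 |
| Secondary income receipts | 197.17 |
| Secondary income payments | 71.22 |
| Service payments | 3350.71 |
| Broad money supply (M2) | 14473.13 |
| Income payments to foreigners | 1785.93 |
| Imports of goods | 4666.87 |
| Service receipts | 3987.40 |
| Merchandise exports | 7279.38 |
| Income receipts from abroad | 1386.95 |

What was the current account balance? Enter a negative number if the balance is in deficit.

2976.17

Goods balance = 7279.38 - 4666.87 = 2612.51
Services balance = 3987.40 - 3350.71 = 636.69
Trade balance (goods + services) = 2612.51 + 636.69 = 3249.20
Net primary income = 1386.95 - 1785.93 = -398.98
Net secondary income = 197.17 - 71.22 = 125.95
Current account = 3249.20 + (-398.98) + 125.95 = 2976.17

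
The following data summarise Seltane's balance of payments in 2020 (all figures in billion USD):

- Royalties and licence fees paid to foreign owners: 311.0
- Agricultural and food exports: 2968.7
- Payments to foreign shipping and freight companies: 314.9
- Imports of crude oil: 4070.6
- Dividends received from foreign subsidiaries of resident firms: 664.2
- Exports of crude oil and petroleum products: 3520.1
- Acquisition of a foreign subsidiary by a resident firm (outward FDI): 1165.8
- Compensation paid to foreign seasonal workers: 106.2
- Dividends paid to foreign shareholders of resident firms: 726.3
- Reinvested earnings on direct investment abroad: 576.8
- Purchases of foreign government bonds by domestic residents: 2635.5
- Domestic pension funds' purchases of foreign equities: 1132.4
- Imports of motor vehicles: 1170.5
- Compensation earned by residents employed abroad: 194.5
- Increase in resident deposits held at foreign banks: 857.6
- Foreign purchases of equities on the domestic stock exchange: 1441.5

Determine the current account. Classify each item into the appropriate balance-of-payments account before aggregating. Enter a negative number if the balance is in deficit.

Goods: -4070.6 + 3520.1 + 2968.7 - 1170.5 = 1247.7
Services: -311.0 - 314.9 = -625.9
Primary income: 664.2 + 576.8 - 726.3 - 106.2 + 194.5 = 603.0
Current account = 1247.7 + (-625.9) + 603.0 = 1224.8
(Excluded from the current account — financial account: acquisition of a foreign subsidiary by a resident firm (outward FDI) 1165.8, purchases of foreign government bonds by domestic residents 2635.5, domestic pension funds' purchases of foreign equities 1132.4, increase in resident deposits held at foreign banks 857.6, foreign purchases of equities on the domestic stock exchange 1441.5.)

1224.8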